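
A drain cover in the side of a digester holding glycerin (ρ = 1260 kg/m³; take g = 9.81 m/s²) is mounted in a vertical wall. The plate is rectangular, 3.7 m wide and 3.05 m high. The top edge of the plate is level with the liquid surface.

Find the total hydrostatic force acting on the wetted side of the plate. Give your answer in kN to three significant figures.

γ = ρg = 1260 × 9.81 / 1000 = 12.3606 kN/m³.
The centroid lies 3.05/2 = 1.525 m below the top edge, so the centroid depth is h_c = 1.525 m.
A = 3.7 × 3.05 = 11.285 m².
Resultant F = γ·h_c·A = 12.3606 × 1.525 × 11.285 = 212.721 kN.

F ≈ 213 kN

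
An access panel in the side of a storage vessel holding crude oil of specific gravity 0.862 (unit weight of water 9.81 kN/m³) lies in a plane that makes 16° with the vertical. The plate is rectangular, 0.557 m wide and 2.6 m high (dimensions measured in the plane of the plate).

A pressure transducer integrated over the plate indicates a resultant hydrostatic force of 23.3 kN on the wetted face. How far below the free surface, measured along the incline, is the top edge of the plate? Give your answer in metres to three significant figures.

γ = 0.862 × 9.81 = 8.45622 kN/m³.
A = 0.557 × 2.6 = 1.4482 m².
From F = γ·h_c·A, the centroid depth is h_c = 23.3/(8.45622 × 1.4482) = 1.90262 m.
The plate makes 16° with the vertical, i.e. θ = 90° − 16° = 74° to the horizontal. Measuring y along the incline from the free-surface line, vertical depth h = y·sinθ with sinθ = 0.961262.
Along the incline, y_c = h_c/sinθ = 1.90262/0.961262 = 1.97929 m.
The centroid lies 2.6/2 = 1.3 m below the top edge, so the top edge sits at y_top = 1.97929 − 1.3 = 0.67929 m along the incline.

y_top ≈ 0.679 m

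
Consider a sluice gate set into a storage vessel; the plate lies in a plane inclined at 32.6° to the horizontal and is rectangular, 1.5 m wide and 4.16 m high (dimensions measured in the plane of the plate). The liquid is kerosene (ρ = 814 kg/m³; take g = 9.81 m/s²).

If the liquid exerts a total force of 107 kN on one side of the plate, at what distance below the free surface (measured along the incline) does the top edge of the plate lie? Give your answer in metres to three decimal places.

y_top ≈ 1.906 m

γ = ρg = 814 × 9.81 / 1000 = 7.98534 kN/m³.
A = 1.5 × 4.16 = 6.24 m².
From F = γ·h_c·A, the centroid depth is h_c = 107/(7.98534 × 6.24) = 2.14736 m.
Let θ = 32.6° be the plate's angle to the horizontal; measure y along the incline from where the plane meets the free surface. Vertical depth h = y·sinθ with sinθ = 0.538771.
Along the incline, y_c = h_c/sinθ = 2.14736/0.538771 = 3.98566 m.
The centroid lies 4.16/2 = 2.08 m below the top edge, so the top edge sits at y_top = 3.98566 − 2.08 = 1.90566 m along the incline.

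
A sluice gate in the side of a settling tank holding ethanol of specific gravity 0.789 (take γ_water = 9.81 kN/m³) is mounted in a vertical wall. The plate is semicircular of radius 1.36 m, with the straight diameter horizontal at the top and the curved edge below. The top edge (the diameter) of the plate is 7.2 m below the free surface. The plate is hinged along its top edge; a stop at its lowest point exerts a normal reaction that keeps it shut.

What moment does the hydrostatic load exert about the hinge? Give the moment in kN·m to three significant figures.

M ≈ 104 kN·m

γ = 0.789 × 9.81 = 7.74009 kN/m³.
The centroid of a semicircle lies 4r/(3π) = 0.577202 m from the diameter, here below the top edge, so the centroid depth is h_c = 7.2 + 0.577202 = 7.7772 m.
A = πr²/2 = π × 1.36²/2 = 2.90534 m².
Resultant F = γ·h_c·A = 7.74009 × 7.7772 × 2.90534 = 174.891 kN.
I_c = (π/8 − 8/(9π))·r⁴ = 0.109757 × 1.36⁴ = 0.375481 m⁴.
Centre of pressure: y_p = y_c + I_c/(y_c·A) = 7.7772 + 0.375481/(7.7772 × 2.90534) = 7.7772 + 0.0166176 = 7.79382 m along the plane.
The resultant acts 0.577202 + 0.0166176 = 0.59382 m (along the plate) below the hinge at the top edge, so the moment about the hinge is M = F × 0.59382 = 174.891 × 0.59382 = 103.854 kN·m.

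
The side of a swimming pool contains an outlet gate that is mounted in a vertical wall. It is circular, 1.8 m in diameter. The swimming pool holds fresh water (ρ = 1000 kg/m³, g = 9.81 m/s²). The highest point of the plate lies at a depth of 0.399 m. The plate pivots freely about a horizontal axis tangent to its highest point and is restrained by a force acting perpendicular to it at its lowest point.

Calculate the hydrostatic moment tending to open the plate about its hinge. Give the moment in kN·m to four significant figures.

γ = ρg = 1000 × 9.81 = 9810 N/m³ = 9.81 kN/m³.
The centroid is at the centre, 0.9 m below the top of the plate, so the centroid depth is h_c = 0.399 + 0.9 = 1.299 m.
A = π(0.9)² = 2.54469 m².
Resultant F = γ·h_c·A = 9.81 × 1.299 × 2.54469 = 32.4275 kN.
I_c = πr⁴/4 = π × 0.9⁴/4 = 0.5153 m⁴.
Centre of pressure: y_p = y_c + I_c/(y_c·A) = 1.299 + 0.5153/(1.299 × 2.54469) = 1.299 + 0.155889 = 1.45489 m along the plane.
The resultant acts 0.9 + 0.155889 = 1.05589 m (along the plate) below the hinge at the top edge, so the moment about the hinge is M = F × 1.05589 = 32.4275 × 1.05589 = 34.2399 kN·m.

M ≈ 34.24 kN·m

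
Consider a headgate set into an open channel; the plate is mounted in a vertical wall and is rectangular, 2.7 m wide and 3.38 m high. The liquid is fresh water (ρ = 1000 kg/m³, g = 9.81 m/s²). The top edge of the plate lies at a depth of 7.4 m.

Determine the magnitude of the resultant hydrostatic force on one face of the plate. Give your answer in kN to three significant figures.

F ≈ 814 kN

γ = ρg = 1000 × 9.81 = 9810 N/m³ = 9.81 kN/m³.
The centroid lies 3.38/2 = 1.69 m below the top edge, so the centroid depth is h_c = 7.4 + 1.69 = 9.09 m.
A = 2.7 × 3.38 = 9.126 m².
Resultant F = γ·h_c·A = 9.81 × 9.09 × 9.126 = 813.792 kN.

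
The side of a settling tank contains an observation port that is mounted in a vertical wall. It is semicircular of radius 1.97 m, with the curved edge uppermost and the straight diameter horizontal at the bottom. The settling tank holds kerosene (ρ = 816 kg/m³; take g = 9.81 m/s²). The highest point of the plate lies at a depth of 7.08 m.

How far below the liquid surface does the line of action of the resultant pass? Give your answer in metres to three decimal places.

γ = ρg = 816 × 9.81 / 1000 = 8.00496 kN/m³.
The centroid lies 4r/(3π) = 0.836094 m above the diameter, so r − 4r/(3π) = 1.97 − 0.836094 = 1.13391 m below the topmost point, so the centroid depth is h_c = 7.08 + 1.13391 = 8.21391 m.
A = πr²/2 = π × 1.97²/2 = 6.0961 m².
Resultant F = γ·h_c·A = 8.00496 × 8.21391 × 6.0961 = 400.831 kN.
I_c = (π/8 − 8/(9π))·r⁴ = 0.109757 × 1.97⁴ = 1.65309 m⁴.
Centre of pressure: y_p = y_c + I_c/(y_c·A) = 8.21391 + 1.65309/(8.21391 × 6.0961) = 8.21391 + 0.0330137 = 8.24692 m along the plane.

h_p = 8.247 m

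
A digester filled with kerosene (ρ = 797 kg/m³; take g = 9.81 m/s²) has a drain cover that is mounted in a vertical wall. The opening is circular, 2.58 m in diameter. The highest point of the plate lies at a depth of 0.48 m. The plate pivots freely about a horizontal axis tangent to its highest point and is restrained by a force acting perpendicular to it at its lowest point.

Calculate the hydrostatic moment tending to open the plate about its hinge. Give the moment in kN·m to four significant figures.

γ = ρg = 797 × 9.81 / 1000 = 7.81857 kN/m³.
The centroid is at the centre, 1.29 m below the top of the plate, so the centroid depth is h_c = 0.48 + 1.29 = 1.77 m.
A = π(1.29)² = 5.22792 m².
Resultant F = γ·h_c·A = 7.81857 × 1.77 × 5.22792 = 72.3485 kN.
I_c = πr⁴/4 = π × 1.29⁴/4 = 2.17495 m⁴.
Centre of pressure: y_p = y_c + I_c/(y_c·A) = 1.77 + 2.17495/(1.77 × 5.22792) = 1.77 + 0.235043 = 2.00504 m along the plane.
The resultant acts 1.29 + 0.235043 = 1.52504 m (along the plate) below the hinge at the top edge, so the moment about the hinge is M = F × 1.52504 = 72.3485 × 1.52504 = 110.334 kN·m.

M ≈ 110.3 kN·m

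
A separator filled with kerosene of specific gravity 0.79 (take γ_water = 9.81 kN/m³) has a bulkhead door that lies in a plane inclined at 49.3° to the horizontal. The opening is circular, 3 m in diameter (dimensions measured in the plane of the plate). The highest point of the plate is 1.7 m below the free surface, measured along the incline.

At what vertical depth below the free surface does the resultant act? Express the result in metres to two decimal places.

h_p = 2.56 m

γ = 0.79 × 9.81 = 7.7499 kN/m³.
Let θ = 49.3° be the plate's angle to the horizontal; measure y along the incline from where the plane meets the free surface. Vertical depth h = y·sinθ with sinθ = 0.758134.
The centroid is at the centre, 1.5 m below the top of the plate, so y_c = 1.7 + 1.5 = 3.2 m and h_c = 3.2 × 0.758134 = 2.42603 m.
A = π(1.5)² = 7.06858 m².
Resultant F = γ·h_c·A = 7.7499 × 2.42603 × 7.06858 = 132.9 kN.
I_c = πr⁴/4 = π × 1.5⁴/4 = 3.97608 m⁴.
Centre of pressure: y_p = y_c + I_c/(y_c·A) = 3.2 + 3.97608/(3.2 × 7.06858) = 3.2 + 0.175781 = 3.37578 m along the plane.
Vertically, h_p = y_p·sinθ = 3.37578 × 0.758134 = 2.55929 m.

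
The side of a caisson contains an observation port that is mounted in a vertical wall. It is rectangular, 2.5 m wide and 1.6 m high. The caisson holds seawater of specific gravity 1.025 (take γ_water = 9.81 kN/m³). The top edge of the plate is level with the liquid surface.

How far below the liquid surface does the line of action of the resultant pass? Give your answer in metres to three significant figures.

h_p = 1.07 m

γ = 1.025 × 9.81 = 10.05525 kN/m³.
The centroid lies 1.6/2 = 0.8 m below the top edge, so the centroid depth is h_c = 0.8 m.
A = 2.5 × 1.6 = 4 m².
Resultant F = γ·h_c·A = 10.05525 × 0.8 × 4 = 32.1768 kN.
I_c = b·h³/12 = 2.5 × 1.6³/12 = 0.853333 m⁴.
Centre of pressure: y_p = y_c + I_c/(y_c·A) = 0.8 + 0.853333/(0.8 × 4) = 0.8 + 0.266667 = 1.06667 m along the plane.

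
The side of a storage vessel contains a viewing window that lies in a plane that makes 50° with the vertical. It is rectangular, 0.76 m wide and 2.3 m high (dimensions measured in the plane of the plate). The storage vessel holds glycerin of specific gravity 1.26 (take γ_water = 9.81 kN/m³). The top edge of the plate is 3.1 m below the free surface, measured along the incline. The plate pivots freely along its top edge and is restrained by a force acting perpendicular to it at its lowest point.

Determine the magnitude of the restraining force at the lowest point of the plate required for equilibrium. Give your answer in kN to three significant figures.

γ = 1.26 × 9.81 = 12.3606 kN/m³.
The plate makes 50° with the vertical, i.e. θ = 90° − 50° = 40° to the horizontal. Measuring y along the incline from the free-surface line, vertical depth h = y·sinθ with sinθ = 0.642788.
The centroid lies 2.3/2 = 1.15 m below the top edge, so y_c = 3.1 + 1.15 = 4.25 m and h_c = 4.25 × 0.642788 = 2.73185 m.
A = 0.76 × 2.3 = 1.748 m².
Resultant F = γ·h_c·A = 12.3606 × 2.73185 × 1.748 = 59.0252 kN.
I_c = b·h³/12 = 0.76 × 2.3³/12 = 0.770577 m⁴.
Centre of pressure: y_p = y_c + I_c/(y_c·A) = 4.25 + 0.770577/(4.25 × 1.748) = 4.25 + 0.103726 = 4.35373 m along the plane.
The resultant acts 1.15 + 0.103726 = 1.25373 m (along the plate) below the hinge at the top edge, so the moment about the hinge is M = F × 1.25373 = 59.0252 × 1.25373 = 74.0017 kN·m.
A normal force at the bottom, 2.3 m from the hinge, must supply this moment: P = 74.0017/2.3 = 32.1747 kN.

P ≈ 32.2 kN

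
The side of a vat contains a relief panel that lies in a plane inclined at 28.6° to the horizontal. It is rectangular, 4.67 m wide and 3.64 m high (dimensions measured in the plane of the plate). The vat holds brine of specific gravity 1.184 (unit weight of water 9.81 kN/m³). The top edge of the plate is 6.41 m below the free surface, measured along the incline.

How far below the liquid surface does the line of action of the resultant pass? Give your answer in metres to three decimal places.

γ = 1.184 × 9.81 = 11.61504 kN/m³.
Let θ = 28.6° be the plate's angle to the horizontal; measure y along the incline from where the plane meets the free surface. Vertical depth h = y·sinθ with sinθ = 0.478692.
The centroid lies 3.64/2 = 1.82 m below the top edge, so y_c = 6.41 + 1.82 = 8.23 m and h_c = 8.23 × 0.478692 = 3.93964 m.
A = 4.67 × 3.64 = 16.9988 m².
Resultant F = γ·h_c·A = 11.61504 × 3.93964 × 16.9988 = 777.849 kN.
I_c = b·h³/12 = 4.67 × 3.64³/12 = 18.7689 m⁴.
Centre of pressure: y_p = y_c + I_c/(y_c·A) = 8.23 + 18.7689/(8.23 × 16.9988) = 8.23 + 0.134159 = 8.36416 m along the plane.
Vertically, h_p = y_p·sinθ = 8.36416 × 0.478692 = 4.00386 m.

h_p = 4.004 m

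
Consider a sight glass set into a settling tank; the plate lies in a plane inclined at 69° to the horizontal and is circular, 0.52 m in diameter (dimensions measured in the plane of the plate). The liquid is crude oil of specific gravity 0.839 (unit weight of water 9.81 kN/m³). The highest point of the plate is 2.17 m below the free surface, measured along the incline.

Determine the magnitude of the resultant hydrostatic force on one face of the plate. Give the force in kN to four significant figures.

F ≈ 3.965 kN

γ = 0.839 × 9.81 = 8.23059 kN/m³.
Let θ = 69° be the plate's angle to the horizontal; measure y along the incline from where the plane meets the free surface. Vertical depth h = y·sinθ with sinθ = 0.933580.
The centroid is at the centre, 0.26 m below the top of the plate, so y_c = 2.17 + 0.26 = 2.43 m and h_c = 2.43 × 0.933580 = 2.2686 m.
A = π(0.26)² = 0.212372 m².
Resultant F = γ·h_c·A = 8.23059 × 2.2686 × 0.212372 = 3.96539 kN.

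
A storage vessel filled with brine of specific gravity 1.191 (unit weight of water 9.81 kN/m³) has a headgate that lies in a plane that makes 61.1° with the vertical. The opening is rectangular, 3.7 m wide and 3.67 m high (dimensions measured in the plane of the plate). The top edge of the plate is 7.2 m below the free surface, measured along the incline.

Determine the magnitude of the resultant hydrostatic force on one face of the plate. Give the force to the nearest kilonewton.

γ = 1.191 × 9.81 = 11.68371 kN/m³.
The plate makes 61.1° with the vertical, i.e. θ = 90° − 61.1° = 28.9° to the horizontal. Measuring y along the incline from the free-surface line, vertical depth h = y·sinθ with sinθ = 0.483282.
The centroid lies 3.67/2 = 1.835 m below the top edge, so y_c = 7.2 + 1.835 = 9.035 m and h_c = 9.035 × 0.483282 = 4.36645 m.
A = 3.7 × 3.67 = 13.579 m².
Resultant F = γ·h_c·A = 11.68371 × 4.36645 × 13.579 = 692.751 kN.

F ≈ 693 kN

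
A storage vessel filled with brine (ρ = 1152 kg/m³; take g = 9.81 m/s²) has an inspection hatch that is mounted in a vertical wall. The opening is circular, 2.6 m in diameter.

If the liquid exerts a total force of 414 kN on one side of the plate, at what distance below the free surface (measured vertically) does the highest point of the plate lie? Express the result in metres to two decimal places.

γ = ρg = 1152 × 9.81 / 1000 = 11.30112 kN/m³.
A = π(1.3)² = 5.30929 m².
From F = γ·h_c·A, the centroid depth is h_c = 414/(11.30112 × 5.30929) = 6.89989 m.
The centroid is at the centre, 1.3 m below the top of the plate, so the highest point sits at h_top = 6.89989 − 1.3 = 5.59989 m below the surface.

d_top ≈ 5.60 m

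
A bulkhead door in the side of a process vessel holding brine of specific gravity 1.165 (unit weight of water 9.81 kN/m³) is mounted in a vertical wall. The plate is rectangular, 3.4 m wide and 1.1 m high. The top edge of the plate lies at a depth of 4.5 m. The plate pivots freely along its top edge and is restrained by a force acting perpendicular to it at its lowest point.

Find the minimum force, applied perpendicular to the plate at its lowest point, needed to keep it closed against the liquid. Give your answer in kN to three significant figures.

γ = 1.165 × 9.81 = 11.42865 kN/m³.
The centroid lies 1.1/2 = 0.55 m below the top edge, so the centroid depth is h_c = 4.5 + 0.55 = 5.05 m.
A = 3.4 × 1.1 = 3.74 m².
Resultant F = γ·h_c·A = 11.42865 × 5.05 × 3.74 = 215.853 kN.
I_c = b·h³/12 = 3.4 × 1.1³/12 = 0.377117 m⁴.
Centre of pressure: y_p = y_c + I_c/(y_c·A) = 5.05 + 0.377117/(5.05 × 3.74) = 5.05 + 0.019967 = 5.06997 m along the plane.
The resultant acts 0.55 + 0.019967 = 0.569967 m (along the plate) below the hinge at the top edge, so the moment about the hinge is M = F × 0.569967 = 215.853 × 0.569967 = 123.029 kN·m.
A normal force at the bottom, 1.1 m from the hinge, must supply this moment: P = 123.029/1.1 = 111.845 kN.

P ≈ 112 kN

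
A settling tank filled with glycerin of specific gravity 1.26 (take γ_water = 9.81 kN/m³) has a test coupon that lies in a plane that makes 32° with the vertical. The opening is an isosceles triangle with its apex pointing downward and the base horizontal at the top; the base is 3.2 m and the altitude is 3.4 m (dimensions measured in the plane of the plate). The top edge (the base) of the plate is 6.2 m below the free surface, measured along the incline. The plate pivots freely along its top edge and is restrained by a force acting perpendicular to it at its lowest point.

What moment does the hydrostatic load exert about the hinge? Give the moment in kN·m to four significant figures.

γ = 1.26 × 9.81 = 12.3606 kN/m³.
The plate makes 32° with the vertical, i.e. θ = 90° − 32° = 58° to the horizontal. Measuring y along the incline from the free-surface line, vertical depth h = y·sinθ with sinθ = 0.848048.
With the apex down, the centroid sits h/3 = 3.4/3 = 1.13333 m below the base (the top edge), so y_c = 6.2 + 1.13333 = 7.33333 m and h_c = 7.33333 × 0.848048 = 6.21902 m.
A = ½ × 3.2 × 3.4 = 5.44 m².
Resultant F = γ·h_c·A = 12.3606 × 6.21902 × 5.44 = 418.177 kN.
I_c = b·h³/36 = 3.2 × 3.4³/36 = 3.49369 m⁴.
Centre of pressure: y_p = y_c + I_c/(y_c·A) = 7.33333 + 3.49369/(7.33333 × 5.44) = 7.33333 + 0.0875758 = 7.42091 m along the plane.
The resultant acts 1.13333 + 0.0875758 = 1.22091 m (along the plate) below the hinge at the top edge, so the moment about the hinge is M = F × 1.22091 = 418.177 × 1.22091 = 510.556 kN·m.

M ≈ 510.6 kN·m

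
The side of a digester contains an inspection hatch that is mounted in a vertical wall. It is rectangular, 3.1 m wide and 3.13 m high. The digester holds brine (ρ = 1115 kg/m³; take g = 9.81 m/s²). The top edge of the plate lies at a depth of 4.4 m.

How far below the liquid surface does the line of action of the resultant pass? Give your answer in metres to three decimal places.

γ = ρg = 1115 × 9.81 / 1000 = 10.93815 kN/m³.
The centroid lies 3.13/2 = 1.565 m below the top edge, so the centroid depth is h_c = 4.4 + 1.565 = 5.965 m.
A = 3.1 × 3.13 = 9.703 m².
Resultant F = γ·h_c·A = 10.93815 × 5.965 × 9.703 = 633.083 kN.
I_c = b·h³/12 = 3.1 × 3.13³/12 = 7.92161 m⁴.
Centre of pressure: y_p = y_c + I_c/(y_c·A) = 5.965 + 7.92161/(5.965 × 9.703) = 5.965 + 0.136866 = 6.10187 m along the plane.

h_p = 6.102 m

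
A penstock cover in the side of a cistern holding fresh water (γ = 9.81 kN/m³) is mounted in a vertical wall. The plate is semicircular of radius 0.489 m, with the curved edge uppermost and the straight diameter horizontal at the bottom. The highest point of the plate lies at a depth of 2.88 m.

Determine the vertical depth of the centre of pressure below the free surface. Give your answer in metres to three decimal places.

h_p = 3.167 m

γ = 9.81 kN/m³.
The centroid lies 4r/(3π) = 0.207538 m above the diameter, so r − 4r/(3π) = 0.489 − 0.207538 = 0.281462 m below the topmost point, so the centroid depth is h_c = 2.88 + 0.281462 = 3.16146 m.
A = πr²/2 = π × 0.489²/2 = 0.37561 m².
Resultant F = γ·h_c·A = 9.81 × 3.16146 × 0.37561 = 11.6491 kN.
I_c = (π/8 − 8/(9π))·r⁴ = 0.109757 × 0.489⁴ = 0.00627578 m⁴.
Centre of pressure: y_p = y_c + I_c/(y_c·A) = 3.16146 + 0.00627578/(3.16146 × 0.37561) = 3.16146 + 0.00528497 = 3.16674 m along the plane.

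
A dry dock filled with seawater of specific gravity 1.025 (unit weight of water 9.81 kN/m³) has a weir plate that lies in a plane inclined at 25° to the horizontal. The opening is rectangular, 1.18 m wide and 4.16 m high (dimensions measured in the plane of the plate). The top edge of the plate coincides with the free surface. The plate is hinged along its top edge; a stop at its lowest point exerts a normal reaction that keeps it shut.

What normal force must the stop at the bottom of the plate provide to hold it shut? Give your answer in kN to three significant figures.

P ≈ 28.9 kN

γ = 1.025 × 9.81 = 10.05525 kN/m³.
Let θ = 25° be the plate's angle to the horizontal; measure y along the incline from where the plane meets the free surface. Vertical depth h = y·sinθ with sinθ = 0.422618.
The centroid lies 4.16/2 = 2.08 m below the top edge, so y_c = 2.08 m and h_c = 2.08 × 0.422618 = 0.879045 m.
A = 1.18 × 4.16 = 4.9088 m².
Resultant F = γ·h_c·A = 10.05525 × 0.879045 × 4.9088 = 43.389 kN.
I_c = b·h³/12 = 1.18 × 4.16³/12 = 7.07914 m⁴.
Centre of pressure: y_p = y_c + I_c/(y_c·A) = 2.08 + 7.07914/(2.08 × 4.9088) = 2.08 + 0.693333 = 2.77333 m along the plane.
The resultant acts 2.08 + 0.693333 = 2.77333 m (along the plate) below the hinge at the top edge, so the moment about the hinge is M = F × 2.77333 = 43.389 × 2.77333 = 120.332 kN·m.
A normal force at the bottom, 4.16 m from the hinge, must supply this moment: P = 120.332/4.16 = 28.926 kN.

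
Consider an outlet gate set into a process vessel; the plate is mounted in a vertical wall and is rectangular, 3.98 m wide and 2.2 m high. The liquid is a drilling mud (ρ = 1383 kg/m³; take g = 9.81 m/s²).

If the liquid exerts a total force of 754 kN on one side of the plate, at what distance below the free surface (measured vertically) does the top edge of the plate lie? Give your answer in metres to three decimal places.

γ = ρg = 1383 × 9.81 / 1000 = 13.56723 kN/m³.
A = 3.98 × 2.2 = 8.756 m².
From F = γ·h_c·A, the centroid depth is h_c = 754/(13.56723 × 8.756) = 6.34709 m.
The centroid lies 2.2/2 = 1.1 m below the top edge, so the top edge sits at h_top = 6.34709 − 1.1 = 5.24709 m below the surface.

d_top ≈ 5.247 m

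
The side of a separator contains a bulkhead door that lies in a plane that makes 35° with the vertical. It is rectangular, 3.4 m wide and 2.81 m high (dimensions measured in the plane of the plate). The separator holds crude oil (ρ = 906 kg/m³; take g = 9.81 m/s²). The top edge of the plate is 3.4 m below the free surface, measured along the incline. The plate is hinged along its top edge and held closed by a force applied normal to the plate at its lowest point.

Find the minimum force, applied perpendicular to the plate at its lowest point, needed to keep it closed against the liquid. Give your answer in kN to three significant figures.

P ≈ 183 kN

γ = ρg = 906 × 9.81 / 1000 = 8.88786 kN/m³.
The plate makes 35° with the vertical, i.e. θ = 90° − 35° = 55° to the horizontal. Measuring y along the incline from the free-surface line, vertical depth h = y·sinθ with sinθ = 0.819152.
The centroid lies 2.81/2 = 1.405 m below the top edge, so y_c = 3.4 + 1.405 = 4.805 m and h_c = 4.805 × 0.819152 = 3.93603 m.
A = 3.4 × 2.81 = 9.554 m².
Resultant F = γ·h_c·A = 8.88786 × 3.93603 × 9.554 = 334.226 kN.
I_c = b·h³/12 = 3.4 × 2.81³/12 = 6.28661 m⁴.
Centre of pressure: y_p = y_c + I_c/(y_c·A) = 4.805 + 6.28661/(4.805 × 9.554) = 4.805 + 0.136942 = 4.94194 m along the plane.
The resultant acts 1.405 + 0.136942 = 1.54194 m (along the plate) below the hinge at the top edge, so the moment about the hinge is M = F × 1.54194 = 334.226 × 1.54194 = 515.356 kN·m.
A normal force at the bottom, 2.81 m from the hinge, must supply this moment: P = 515.356/2.81 = 183.401 kN.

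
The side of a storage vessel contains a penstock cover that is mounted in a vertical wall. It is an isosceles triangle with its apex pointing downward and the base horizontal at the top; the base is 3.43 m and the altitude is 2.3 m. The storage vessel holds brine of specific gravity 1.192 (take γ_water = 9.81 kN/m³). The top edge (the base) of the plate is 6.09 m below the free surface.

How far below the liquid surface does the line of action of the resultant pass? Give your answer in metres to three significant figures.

γ = 1.192 × 9.81 = 11.69352 kN/m³.
With the apex down, the centroid sits h/3 = 2.3/3 = 0.766667 m below the base (the top edge), so the centroid depth is h_c = 6.09 + 0.766667 = 6.85667 m.
A = ½ × 3.43 × 2.3 = 3.9445 m².
Resultant F = γ·h_c·A = 11.69352 × 6.85667 × 3.9445 = 316.265 kN.
I_c = b·h³/36 = 3.43 × 2.3³/36 = 1.15924 m⁴.
Centre of pressure: y_p = y_c + I_c/(y_c·A) = 6.85667 + 1.15924/(6.85667 × 3.9445) = 6.85667 + 0.0428616 = 6.89953 m along the plane.

h_p = 6.90 m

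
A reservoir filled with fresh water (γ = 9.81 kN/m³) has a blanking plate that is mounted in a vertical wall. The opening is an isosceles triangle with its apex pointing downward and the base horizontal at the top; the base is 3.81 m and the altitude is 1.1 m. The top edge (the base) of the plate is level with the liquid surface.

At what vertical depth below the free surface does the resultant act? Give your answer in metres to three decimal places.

γ = 9.81 kN/m³.
With the apex down, the centroid sits h/3 = 1.1/3 = 0.366667 m below the base (the top edge), so the centroid depth is h_c = 0.366667 m.
A = ½ × 3.81 × 1.1 = 2.0955 m².
Resultant F = γ·h_c·A = 9.81 × 0.366667 × 2.0955 = 7.53752 kN.
I_c = b·h³/36 = 3.81 × 1.1³/36 = 0.140864 m⁴.
Centre of pressure: y_p = y_c + I_c/(y_c·A) = 0.366667 + 0.140864/(0.366667 × 2.0955) = 0.366667 + 0.183333 = 0.55 m along the plane.

h_p = 0.550 m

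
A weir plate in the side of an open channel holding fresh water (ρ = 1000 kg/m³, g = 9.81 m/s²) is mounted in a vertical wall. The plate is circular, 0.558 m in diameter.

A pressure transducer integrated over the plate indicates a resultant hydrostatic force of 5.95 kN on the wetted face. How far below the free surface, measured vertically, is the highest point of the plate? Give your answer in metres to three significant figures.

γ = ρg = 1000 × 9.81 = 9810 N/m³ = 9.81 kN/m³.
A = π(0.279)² = 0.244545 m².
From F = γ·h_c·A, the centroid depth is h_c = 5.95/(9.81 × 0.244545) = 2.48021 m.
The centroid is at the centre, 0.279 m below the top of the plate, so the highest point sits at h_top = 2.48021 − 0.279 = 2.20121 m below the surface.

d_top ≈ 2.20 m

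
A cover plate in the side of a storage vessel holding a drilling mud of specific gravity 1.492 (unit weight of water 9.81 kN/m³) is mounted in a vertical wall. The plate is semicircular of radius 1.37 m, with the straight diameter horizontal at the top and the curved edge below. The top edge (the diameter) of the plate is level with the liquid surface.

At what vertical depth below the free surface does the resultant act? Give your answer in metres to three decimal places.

γ = 1.492 × 9.81 = 14.63652 kN/m³.
The centroid of a semicircle lies 4r/(3π) = 0.581446 m from the diameter, here below the top edge, so the centroid depth is h_c = 0.581446 m.
A = πr²/2 = π × 1.37²/2 = 2.94823 m².
Resultant F = γ·h_c·A = 14.63652 × 0.581446 × 2.94823 = 25.0905 kN.
I_c = (π/8 − 8/(9π))·r⁴ = 0.109757 × 1.37⁴ = 0.386647 m⁴.
Centre of pressure: y_p = y_c + I_c/(y_c·A) = 0.581446 + 0.386647/(0.581446 × 2.94823) = 0.581446 + 0.225551 = 0.806997 m along the plane.

h_p = 0.807 m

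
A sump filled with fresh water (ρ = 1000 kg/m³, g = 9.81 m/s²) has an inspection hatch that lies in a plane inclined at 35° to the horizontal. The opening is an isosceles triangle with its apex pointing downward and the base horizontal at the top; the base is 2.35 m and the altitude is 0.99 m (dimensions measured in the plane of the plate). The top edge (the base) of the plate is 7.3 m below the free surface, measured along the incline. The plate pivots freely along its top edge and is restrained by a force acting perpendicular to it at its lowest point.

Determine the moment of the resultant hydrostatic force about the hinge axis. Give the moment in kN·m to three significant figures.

M ≈ 16.8 kN·m

γ = ρg = 1000 × 9.81 = 9810 N/m³ = 9.81 kN/m³.
Let θ = 35° be the plate's angle to the horizontal; measure y along the incline from where the plane meets the free surface. Vertical depth h = y·sinθ with sinθ = 0.573576.
With the apex down, the centroid sits h/3 = 0.99/3 = 0.33 m below the base (the top edge), so y_c = 7.3 + 0.33 = 7.63 m and h_c = 7.63 × 0.573576 = 4.37638 m.
A = ½ × 2.35 × 0.99 = 1.16325 m².
Resultant F = γ·h_c·A = 9.81 × 4.37638 × 1.16325 = 49.941 kN.
I_c = b·h³/36 = 2.35 × 0.99³/36 = 0.063339 m⁴.
Centre of pressure: y_p = y_c + I_c/(y_c·A) = 7.63 + 0.063339/(7.63 × 1.16325) = 7.63 + 0.00713631 = 7.63714 m along the plane.
The resultant acts 0.33 + 0.00713631 = 0.337136 m (along the plate) below the hinge at the top edge, so the moment about the hinge is M = F × 0.337136 = 49.941 × 0.337136 = 16.8369 kN·m.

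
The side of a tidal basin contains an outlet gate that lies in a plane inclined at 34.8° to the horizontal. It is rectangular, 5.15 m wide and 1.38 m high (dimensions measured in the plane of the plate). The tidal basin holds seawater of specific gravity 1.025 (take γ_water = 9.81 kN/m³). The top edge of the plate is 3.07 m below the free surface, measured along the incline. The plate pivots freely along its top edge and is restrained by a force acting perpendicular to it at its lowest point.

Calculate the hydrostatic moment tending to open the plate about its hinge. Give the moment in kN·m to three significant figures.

M ≈ 112 kN·m

γ = 1.025 × 9.81 = 10.05525 kN/m³.
Let θ = 34.8° be the plate's angle to the horizontal; measure y along the incline from where the plane meets the free surface. Vertical depth h = y·sinθ with sinθ = 0.570714.
The centroid lies 1.38/2 = 0.69 m below the top edge, so y_c = 3.07 + 0.69 = 3.76 m and h_c = 3.76 × 0.570714 = 2.14588 m.
A = 5.15 × 1.38 = 7.107 m².
Resultant F = γ·h_c·A = 10.05525 × 2.14588 × 7.107 = 153.35 kN.
I_c = b·h³/12 = 5.15 × 1.38³/12 = 1.12788 m⁴.
Centre of pressure: y_p = y_c + I_c/(y_c·A) = 3.76 + 1.12788/(3.76 × 7.107) = 3.76 + 0.0422074 = 3.80221 m along the plane.
The resultant acts 0.69 + 0.0422074 = 0.732207 m (along the plate) below the hinge at the top edge, so the moment about the hinge is M = F × 0.732207 = 153.35 × 0.732207 = 112.284 kN·m.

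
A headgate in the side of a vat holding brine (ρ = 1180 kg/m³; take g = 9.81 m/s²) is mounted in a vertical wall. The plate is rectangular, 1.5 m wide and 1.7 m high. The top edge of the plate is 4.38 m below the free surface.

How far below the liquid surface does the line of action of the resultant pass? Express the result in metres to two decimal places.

γ = ρg = 1180 × 9.81 / 1000 = 11.5758 kN/m³.
The centroid lies 1.7/2 = 0.85 m below the top edge, so the centroid depth is h_c = 4.38 + 0.85 = 5.23 m.
A = 1.5 × 1.7 = 2.55 m².
Resultant F = γ·h_c·A = 11.5758 × 5.23 × 2.55 = 154.381 kN.
I_c = b·h³/12 = 1.5 × 1.7³/12 = 0.614125 m⁴.
Centre of pressure: y_p = y_c + I_c/(y_c·A) = 5.23 + 0.614125/(5.23 × 2.55) = 5.23 + 0.0460484 = 5.27605 m along the plane.

h_p = 5.28 m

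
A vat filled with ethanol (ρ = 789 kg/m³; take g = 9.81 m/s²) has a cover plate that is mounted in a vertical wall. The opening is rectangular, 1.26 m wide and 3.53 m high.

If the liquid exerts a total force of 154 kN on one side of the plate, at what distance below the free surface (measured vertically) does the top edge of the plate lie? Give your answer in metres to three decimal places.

d_top ≈ 2.708 m

γ = ρg = 789 × 9.81 / 1000 = 7.74009 kN/m³.
A = 1.26 × 3.53 = 4.4478 m².
From F = γ·h_c·A, the centroid depth is h_c = 154/(7.74009 × 4.4478) = 4.47331 m.
The centroid lies 3.53/2 = 1.765 m below the top edge, so the top edge sits at h_top = 4.47331 − 1.765 = 2.70831 m below the surface.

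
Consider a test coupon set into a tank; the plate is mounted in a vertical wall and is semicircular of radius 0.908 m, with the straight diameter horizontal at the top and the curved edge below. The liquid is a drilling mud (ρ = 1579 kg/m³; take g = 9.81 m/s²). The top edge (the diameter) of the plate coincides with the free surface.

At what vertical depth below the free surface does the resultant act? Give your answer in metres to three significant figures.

γ = ρg = 1579 × 9.81 / 1000 = 15.48999 kN/m³.
The centroid of a semicircle lies 4r/(3π) = 0.385367 m from the diameter, here below the top edge, so the centroid depth is h_c = 0.385367 m.
A = πr²/2 = π × 0.908²/2 = 1.29507 m².
Resultant F = γ·h_c·A = 15.48999 × 0.385367 × 1.29507 = 7.7307 kN.
I_c = (π/8 − 8/(9π))·r⁴ = 0.109757 × 0.908⁴ = 0.0746063 m⁴.
Centre of pressure: y_p = y_c + I_c/(y_c·A) = 0.385367 + 0.0746063/(0.385367 × 1.29507) = 0.385367 + 0.149488 = 0.534855 m along the plane.

h_p = 0.535 m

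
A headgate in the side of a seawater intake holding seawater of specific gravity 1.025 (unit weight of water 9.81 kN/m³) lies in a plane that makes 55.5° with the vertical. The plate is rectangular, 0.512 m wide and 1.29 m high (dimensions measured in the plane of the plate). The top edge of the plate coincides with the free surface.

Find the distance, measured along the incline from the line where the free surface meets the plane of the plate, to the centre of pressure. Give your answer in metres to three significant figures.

γ = 1.025 × 9.81 = 10.05525 kN/m³.
The plate makes 55.5° with the vertical, i.e. θ = 90° − 55.5° = 34.5° to the horizontal. Measuring y along the incline from the free-surface line, vertical depth h = y·sinθ with sinθ = 0.566406.
The centroid lies 1.29/2 = 0.645 m below the top edge, so y_c = 0.645 m and h_c = 0.645 × 0.566406 = 0.365332 m.
A = 0.512 × 1.29 = 0.66048 m².
Resultant F = γ·h_c·A = 10.05525 × 0.365332 × 0.66048 = 2.42628 kN.
I_c = b·h³/12 = 0.512 × 1.29³/12 = 0.0915921 m⁴.
Centre of pressure: y_p = y_c + I_c/(y_c·A) = 0.645 + 0.0915921/(0.645 × 0.66048) = 0.645 + 0.215 = 0.86 m along the plane.

y_p = 0.860 m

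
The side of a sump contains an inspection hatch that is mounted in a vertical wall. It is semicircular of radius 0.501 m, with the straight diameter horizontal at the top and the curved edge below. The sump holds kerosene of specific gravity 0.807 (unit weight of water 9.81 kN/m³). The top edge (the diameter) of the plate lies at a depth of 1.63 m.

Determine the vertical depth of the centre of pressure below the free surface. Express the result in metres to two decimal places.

h_p = 1.85 m

γ = 0.807 × 9.81 = 7.91667 kN/m³.
The centroid of a semicircle lies 4r/(3π) = 0.212631 m from the diameter, here below the top edge, so the centroid depth is h_c = 1.63 + 0.212631 = 1.84263 m.
A = πr²/2 = π × 0.501²/2 = 0.394271 m².
Resultant F = γ·h_c·A = 7.91667 × 1.84263 × 0.394271 = 5.75143 kN.
I_c = (π/8 − 8/(9π))·r⁴ = 0.109757 × 0.501⁴ = 0.00691486 m⁴.
Centre of pressure: y_p = y_c + I_c/(y_c·A) = 1.84263 + 0.00691486/(1.84263 × 0.394271) = 1.84263 + 0.0095181 = 1.85215 m along the plane.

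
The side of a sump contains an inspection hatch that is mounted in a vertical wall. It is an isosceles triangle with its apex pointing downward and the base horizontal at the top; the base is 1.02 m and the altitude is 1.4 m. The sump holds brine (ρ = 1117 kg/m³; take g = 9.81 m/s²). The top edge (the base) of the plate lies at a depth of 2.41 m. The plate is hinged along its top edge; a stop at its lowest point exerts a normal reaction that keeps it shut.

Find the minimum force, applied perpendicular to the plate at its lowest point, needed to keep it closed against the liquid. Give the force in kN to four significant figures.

γ = ρg = 1117 × 9.81 / 1000 = 10.95777 kN/m³.
With the apex down, the centroid sits h/3 = 1.4/3 = 0.466667 m below the base (the top edge), so the centroid depth is h_c = 2.41 + 0.466667 = 2.87667 m.
A = ½ × 1.02 × 1.4 = 0.714 m².
Resultant F = γ·h_c·A = 10.95777 × 2.87667 × 0.714 = 22.5066 kN.
I_c = b·h³/36 = 1.02 × 1.4³/36 = 0.0777467 m⁴.
Centre of pressure: y_p = y_c + I_c/(y_c·A) = 2.87667 + 0.0777467/(2.87667 × 0.714) = 2.87667 + 0.0378524 = 2.91452 m along the plane.
The resultant acts 0.466667 + 0.0378524 = 0.504519 m (along the plate) below the hinge at the top edge, so the moment about the hinge is M = F × 0.504519 = 22.5066 × 0.504519 = 11.355 kN·m.
A normal force at the bottom, 1.4 m from the hinge, must supply this moment: P = 11.355/1.4 = 8.11071 kN.

P ≈ 8.111 kN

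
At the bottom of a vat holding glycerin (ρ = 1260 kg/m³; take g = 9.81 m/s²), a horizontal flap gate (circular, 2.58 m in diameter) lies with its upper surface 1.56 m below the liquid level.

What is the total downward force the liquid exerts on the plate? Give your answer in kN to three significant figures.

γ = ρg = 1260 × 9.81 / 1000 = 12.3606 kN/m³.
The plate is horizontal, so pressure is uniform at p = γ·h = 12.3606 × 1.56 = 19.2825 kN/m².
A = π(1.29)² = 5.22792 m².
F = p·A = 19.2825 × 5.22792 = 100.807 kN.

F ≈ 101 kN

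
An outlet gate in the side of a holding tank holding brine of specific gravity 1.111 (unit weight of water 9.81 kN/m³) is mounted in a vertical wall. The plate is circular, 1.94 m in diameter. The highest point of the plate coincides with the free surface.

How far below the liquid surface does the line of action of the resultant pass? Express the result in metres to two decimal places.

h_p = 1.21 m

γ = 1.111 × 9.81 = 10.89891 kN/m³.
The centroid is at the centre, 0.97 m below the top of the plate, so the centroid depth is h_c = 0.97 m.
A = π(0.97)² = 2.95592 m².
Resultant F = γ·h_c·A = 10.89891 × 0.97 × 2.95592 = 31.2498 kN.
I_c = πr⁴/4 = π × 0.97⁴/4 = 0.695307 m⁴.
Centre of pressure: y_p = y_c + I_c/(y_c·A) = 0.97 + 0.695307/(0.97 × 2.95592) = 0.97 + 0.2425 = 1.2125 m along the plane.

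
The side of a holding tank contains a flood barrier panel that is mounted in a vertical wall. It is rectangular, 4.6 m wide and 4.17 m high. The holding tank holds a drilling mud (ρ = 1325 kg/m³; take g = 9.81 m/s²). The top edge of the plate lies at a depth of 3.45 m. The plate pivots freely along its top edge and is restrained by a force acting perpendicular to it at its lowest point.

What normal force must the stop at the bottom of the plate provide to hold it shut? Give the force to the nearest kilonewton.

γ = ρg = 1325 × 9.81 / 1000 = 12.99825 kN/m³.
The centroid lies 4.17/2 = 2.085 m below the top edge, so the centroid depth is h_c = 3.45 + 2.085 = 5.535 m.
A = 4.6 × 4.17 = 19.182 m².
Resultant F = γ·h_c·A = 12.99825 × 5.535 × 19.182 = 1380.06 kN.
I_c = b·h³/12 = 4.6 × 4.17³/12 = 27.7962 m⁴.
Centre of pressure: y_p = y_c + I_c/(y_c·A) = 5.535 + 27.7962/(5.535 × 19.182) = 5.535 + 0.261803 = 5.7968 m along the plane.
The resultant acts 2.085 + 0.261803 = 2.3468 m (along the plate) below the hinge at the top edge, so the moment about the hinge is M = F × 2.3468 = 1380.06 × 2.3468 = 3238.72 kN·m.
A normal force at the bottom, 4.17 m from the hinge, must supply this moment: P = 3238.72/4.17 = 776.671 kN.

P ≈ 777 kN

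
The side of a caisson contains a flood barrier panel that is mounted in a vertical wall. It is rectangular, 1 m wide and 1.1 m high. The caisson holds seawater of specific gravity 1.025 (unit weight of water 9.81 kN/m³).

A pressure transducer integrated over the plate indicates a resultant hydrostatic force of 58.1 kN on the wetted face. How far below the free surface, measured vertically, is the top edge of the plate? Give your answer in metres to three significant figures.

γ = 1.025 × 9.81 = 10.05525 kN/m³.
A = 1 × 1.1 = 1.1 m².
From F = γ·h_c·A, the centroid depth is h_c = 58.1/(10.05525 × 1.1) = 5.2528 m.
The centroid lies 1.1/2 = 0.55 m below the top edge, so the top edge sits at h_top = 5.2528 − 0.55 = 4.7028 m below the surface.

d_top ≈ 4.70 m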